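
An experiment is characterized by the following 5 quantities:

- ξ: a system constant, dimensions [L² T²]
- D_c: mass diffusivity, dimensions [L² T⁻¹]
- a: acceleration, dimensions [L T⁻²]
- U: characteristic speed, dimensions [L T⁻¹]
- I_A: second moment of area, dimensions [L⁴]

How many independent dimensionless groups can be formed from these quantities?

There are 5 variables and 2 base dimensions (L, T).
The dimension matrix has rank 2.
Independent dimensionless groups: 5 − 2 = 3.

3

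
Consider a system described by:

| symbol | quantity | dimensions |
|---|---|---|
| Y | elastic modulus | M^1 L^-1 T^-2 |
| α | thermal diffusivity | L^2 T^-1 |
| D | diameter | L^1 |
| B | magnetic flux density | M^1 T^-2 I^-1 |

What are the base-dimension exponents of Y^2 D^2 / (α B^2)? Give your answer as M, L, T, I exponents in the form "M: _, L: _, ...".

M: 0, L: -2, T: 1, I: 2

Collect each base-dimension exponent across the product:
  M: 2·(1) − (0) + 2·(0) − 2·(1) = 0
  L: 2·(-1) − (2) + 2·(1) − 2·(0) = -2
  T: 2·(-2) − (-1) + 2·(0) − 2·(-2) = 1
  I: 2·(0) − (0) + 2·(0) − 2·(-1) = 2
So the dimensions are [L⁻² T I²].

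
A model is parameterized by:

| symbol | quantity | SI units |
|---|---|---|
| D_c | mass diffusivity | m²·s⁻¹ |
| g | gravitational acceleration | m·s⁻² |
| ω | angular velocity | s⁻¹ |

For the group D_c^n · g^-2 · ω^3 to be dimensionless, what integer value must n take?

1

Balance the L exponent: (2)·n from D_c, plus −2·(1) + 3·(0) = -2 from the rest, must sum to zero.
2n − 2 = 0, so n = 1.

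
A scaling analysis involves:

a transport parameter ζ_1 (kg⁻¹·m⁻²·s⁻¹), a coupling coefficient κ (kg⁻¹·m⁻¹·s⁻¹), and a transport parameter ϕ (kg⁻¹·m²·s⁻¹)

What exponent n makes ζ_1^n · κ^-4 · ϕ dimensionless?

Balance the M exponent: (-1)·n from ζ_1, plus −4·(-1) + (-1) = 3 from the rest, must sum to zero.
−n + 3 = 0, so n = 3.

3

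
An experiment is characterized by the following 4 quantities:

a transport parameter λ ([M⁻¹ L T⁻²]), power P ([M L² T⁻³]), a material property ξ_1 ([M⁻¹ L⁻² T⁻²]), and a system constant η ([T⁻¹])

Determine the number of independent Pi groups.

There are 4 variables and 3 base dimensions (M, L, T).
The dimension matrix has rank 3.
Independent dimensionless groups: 4 − 3 = 1.

1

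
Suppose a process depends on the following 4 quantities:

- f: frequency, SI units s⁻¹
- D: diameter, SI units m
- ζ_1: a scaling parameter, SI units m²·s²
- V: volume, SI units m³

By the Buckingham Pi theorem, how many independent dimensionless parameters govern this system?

There are 4 variables and 2 base dimensions (L, T).
The dimension matrix has rank 2.
Independent dimensionless groups: 4 − 2 = 2.

2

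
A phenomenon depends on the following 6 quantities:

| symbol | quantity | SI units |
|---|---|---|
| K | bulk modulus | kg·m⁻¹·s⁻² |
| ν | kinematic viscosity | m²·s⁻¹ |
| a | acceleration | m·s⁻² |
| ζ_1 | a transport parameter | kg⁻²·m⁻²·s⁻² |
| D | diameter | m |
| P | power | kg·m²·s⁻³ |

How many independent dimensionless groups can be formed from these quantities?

There are 6 variables and 3 base dimensions (M, L, T).
The dimension matrix has rank 3.
Independent dimensionless groups: 6 − 3 = 3.

3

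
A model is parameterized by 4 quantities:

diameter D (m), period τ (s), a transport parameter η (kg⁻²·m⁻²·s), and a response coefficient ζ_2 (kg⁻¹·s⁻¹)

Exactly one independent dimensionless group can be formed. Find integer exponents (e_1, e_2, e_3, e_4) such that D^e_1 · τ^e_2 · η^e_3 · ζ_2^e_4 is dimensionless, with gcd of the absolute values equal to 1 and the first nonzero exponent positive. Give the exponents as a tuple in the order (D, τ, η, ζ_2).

(2, -3, 1, -2)

M: e_1·(0) + e_2·(0) + e_3·(-2) + e_4·(-1) = 0
L: e_1·(1) + e_2·(0) + e_3·(-2) + e_4·(0) = 0
T: e_1·(0) + e_2·(1) + e_3·(1) + e_4·(-1) = 0
Solving this homogeneous linear system for the smallest-integer solution (first nonzero entry positive) gives (2, -3, 1, -2).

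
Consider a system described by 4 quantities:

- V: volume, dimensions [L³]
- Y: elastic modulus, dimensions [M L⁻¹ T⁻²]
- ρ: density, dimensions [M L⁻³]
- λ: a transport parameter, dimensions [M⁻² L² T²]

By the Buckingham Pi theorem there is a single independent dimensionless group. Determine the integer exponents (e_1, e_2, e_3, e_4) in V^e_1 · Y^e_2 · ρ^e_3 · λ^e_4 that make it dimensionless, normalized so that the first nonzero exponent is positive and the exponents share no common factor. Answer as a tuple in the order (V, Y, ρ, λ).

M: e_1·(0) + e_2·(1) + e_3·(1) + e_4·(-2) = 0
L: e_1·(3) + e_2·(-1) + e_3·(-3) + e_4·(2) = 0
T: e_1·(0) + e_2·(-2) + e_3·(0) + e_4·(2) = 0
Solving this homogeneous linear system for the smallest-integer solution (first nonzero entry positive) gives (2, 3, 3, 3).

(2, 3, 3, 3)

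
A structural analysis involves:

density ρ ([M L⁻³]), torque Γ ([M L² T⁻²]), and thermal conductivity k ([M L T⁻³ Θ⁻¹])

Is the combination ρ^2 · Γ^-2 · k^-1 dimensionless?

no

Sum the exponent of each base dimension across the product:
  M: 2·[ρ]_M − 2·[Γ]_M − [k]_M = 2·(1) − 2·(1) − (1) = -1
  L: 2·[ρ]_L − 2·[Γ]_L − [k]_L = 2·(-3) − 2·(2) − (1) = -11
  T: 2·[ρ]_T − 2·[Γ]_T − [k]_T = 2·(0) − 2·(-2) − (-3) = 7
  Θ: 2·[ρ]_Θ − 2·[Γ]_Θ − [k]_Θ = 2·(0) − 2·(0) − (-1) = 1
Net dimensions [M⁻¹ L⁻¹¹ T⁷ Θ] ≠ [1] — not dimensionless.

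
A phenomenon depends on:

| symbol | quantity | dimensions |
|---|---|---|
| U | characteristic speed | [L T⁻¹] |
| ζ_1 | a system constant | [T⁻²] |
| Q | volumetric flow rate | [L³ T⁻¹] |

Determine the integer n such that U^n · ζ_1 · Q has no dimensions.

-3

Balance the L exponent: (1)·n from U, plus (0) + (3) = 3 from the rest, must sum to zero.
n + 3 = 0, so n = -3.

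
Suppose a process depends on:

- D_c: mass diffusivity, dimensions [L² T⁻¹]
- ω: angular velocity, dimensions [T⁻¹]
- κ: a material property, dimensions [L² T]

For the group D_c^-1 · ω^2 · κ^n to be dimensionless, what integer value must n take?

1

Balance the L exponent: (2)·n from κ, plus −(2) + 2·(0) = -2 from the rest, must sum to zero.
2n − 2 = 0, so n = 1.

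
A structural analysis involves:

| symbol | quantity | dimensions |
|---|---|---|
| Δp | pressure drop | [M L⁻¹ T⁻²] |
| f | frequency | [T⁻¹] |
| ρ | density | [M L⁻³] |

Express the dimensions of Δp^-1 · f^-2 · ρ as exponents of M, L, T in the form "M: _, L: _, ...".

M: 0, L: -2, T: 4

Collect each base-dimension exponent across the product:
  M: −(1) − 2·(0) + (1) = 0
  L: −(-1) − 2·(0) + (-3) = -2
  T: −(-2) − 2·(-1) + (0) = 4
So the dimensions are [L⁻² T⁴].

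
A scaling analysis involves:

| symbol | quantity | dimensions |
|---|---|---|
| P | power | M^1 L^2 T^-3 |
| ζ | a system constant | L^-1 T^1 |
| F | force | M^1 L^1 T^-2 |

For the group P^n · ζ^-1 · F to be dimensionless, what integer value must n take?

Balance the M exponent: (1)·n from P, plus −(0) + (1) = 1 from the rest, must sum to zero.
n + 1 = 0, so n = -1.

-1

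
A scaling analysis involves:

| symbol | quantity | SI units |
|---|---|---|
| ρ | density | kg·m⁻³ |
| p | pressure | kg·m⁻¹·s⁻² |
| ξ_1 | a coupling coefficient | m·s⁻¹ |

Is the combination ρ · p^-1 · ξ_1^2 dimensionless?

yes

Sum the exponent of each base dimension across the product:
  M: [ρ]_M − [p]_M + 2·[ξ_1]_M = (1) − (1) + 2·(0) = 0
  L: [ρ]_L − [p]_L + 2·[ξ_1]_L = (-3) − (-1) + 2·(1) = 0
  T: [ρ]_T − [p]_T + 2·[ξ_1]_T = (0) − (-2) + 2·(-1) = 0
All base exponents vanish — dimensionless.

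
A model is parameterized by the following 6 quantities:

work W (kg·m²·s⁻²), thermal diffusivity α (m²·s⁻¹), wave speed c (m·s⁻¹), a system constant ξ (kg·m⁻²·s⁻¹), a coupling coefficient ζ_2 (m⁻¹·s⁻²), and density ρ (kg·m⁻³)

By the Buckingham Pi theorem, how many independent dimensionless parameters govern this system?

There are 6 variables and 3 base dimensions (M, L, T).
The dimension matrix has rank 3.
Independent dimensionless groups: 6 − 3 = 3.

3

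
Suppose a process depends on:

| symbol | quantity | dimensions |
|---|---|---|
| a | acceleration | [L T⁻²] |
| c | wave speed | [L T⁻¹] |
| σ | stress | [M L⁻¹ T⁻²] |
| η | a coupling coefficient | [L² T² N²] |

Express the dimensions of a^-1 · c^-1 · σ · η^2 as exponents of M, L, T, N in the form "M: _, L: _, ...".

M: 1, L: 1, T: 5, N: 4

Collect each base-dimension exponent across the product:
  M: −(0) − (0) + (1) + 2·(0) = 1
  L: −(1) − (1) + (-1) + 2·(2) = 1
  T: −(-2) − (-1) + (-2) + 2·(2) = 5
  N: −(0) − (0) + (0) + 2·(2) = 4
So the dimensions are [M L T⁵ N⁴].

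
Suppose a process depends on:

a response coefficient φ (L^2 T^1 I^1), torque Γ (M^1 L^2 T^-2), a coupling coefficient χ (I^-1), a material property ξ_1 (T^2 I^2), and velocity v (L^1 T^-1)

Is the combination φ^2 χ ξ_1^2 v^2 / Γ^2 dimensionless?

Sum the exponent of each base dimension across the product:
  M: 2·[φ]_M − 2·[Γ]_M + [χ]_M + 2·[ξ_1]_M + 2·[v]_M = 2·(0) − 2·(1) + (0) + 2·(0) + 2·(0) = -2
  L: 2·[φ]_L − 2·[Γ]_L + [χ]_L + 2·[ξ_1]_L + 2·[v]_L = 2·(2) − 2·(2) + (0) + 2·(0) + 2·(1) = 2
  T: 2·[φ]_T − 2·[Γ]_T + [χ]_T + 2·[ξ_1]_T + 2·[v]_T = 2·(1) − 2·(-2) + (0) + 2·(2) + 2·(-1) = 8
  I: 2·[φ]_I − 2·[Γ]_I + [χ]_I + 2·[ξ_1]_I + 2·[v]_I = 2·(1) − 2·(0) + (-1) + 2·(2) + 2·(0) = 5
Net dimensions [M⁻² L² T⁸ I⁵] ≠ [1] — not dimensionless.

no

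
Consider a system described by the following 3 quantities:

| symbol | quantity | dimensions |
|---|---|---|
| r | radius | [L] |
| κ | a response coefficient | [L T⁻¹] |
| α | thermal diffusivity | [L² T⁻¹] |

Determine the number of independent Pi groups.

1

There are 3 variables and 2 base dimensions (L, T).
The dimension matrix has rank 2.
Independent dimensionless groups: 3 − 2 = 1.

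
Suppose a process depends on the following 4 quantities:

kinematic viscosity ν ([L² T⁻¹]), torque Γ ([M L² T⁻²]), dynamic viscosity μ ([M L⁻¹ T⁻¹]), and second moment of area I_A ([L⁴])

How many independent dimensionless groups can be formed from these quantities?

There are 4 variables and 3 base dimensions (M, L, T).
The dimension matrix has rank 3.
Independent dimensionless groups: 4 − 3 = 1.

1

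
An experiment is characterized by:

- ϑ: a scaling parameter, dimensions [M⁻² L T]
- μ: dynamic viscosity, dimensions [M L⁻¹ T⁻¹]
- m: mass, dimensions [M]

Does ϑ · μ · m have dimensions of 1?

yes

Sum the exponent of each base dimension across the product:
  M: [ϑ]_M + [μ]_M + [m]_M = (-2) + (1) + (1) = 0
  L: [ϑ]_L + [μ]_L + [m]_L = (1) + (-1) + (0) = 0
  T: [ϑ]_T + [μ]_T + [m]_T = (1) + (-1) + (0) = 0
All base exponents vanish — dimensionless.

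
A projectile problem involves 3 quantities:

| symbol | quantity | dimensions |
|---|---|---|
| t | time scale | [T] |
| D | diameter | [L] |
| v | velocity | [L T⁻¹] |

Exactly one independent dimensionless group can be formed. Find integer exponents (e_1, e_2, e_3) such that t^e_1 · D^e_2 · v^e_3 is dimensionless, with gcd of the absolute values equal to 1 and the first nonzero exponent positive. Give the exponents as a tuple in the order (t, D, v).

L: e_1·(0) + e_2·(1) + e_3·(1) = 0
T: e_1·(1) + e_2·(0) + e_3·(-1) = 0
Solving this homogeneous linear system for the smallest-integer solution (first nonzero entry positive) gives (1, -1, 1).

(1, -1, 1)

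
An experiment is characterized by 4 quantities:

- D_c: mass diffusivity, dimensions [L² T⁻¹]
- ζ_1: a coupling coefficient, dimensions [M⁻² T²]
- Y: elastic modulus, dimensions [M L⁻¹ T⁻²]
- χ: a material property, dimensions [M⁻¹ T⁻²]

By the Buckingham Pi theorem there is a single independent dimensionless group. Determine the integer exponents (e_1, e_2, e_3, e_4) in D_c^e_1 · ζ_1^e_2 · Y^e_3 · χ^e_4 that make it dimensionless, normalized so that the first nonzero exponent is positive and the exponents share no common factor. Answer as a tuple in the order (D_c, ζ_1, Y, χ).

M: e_1·(0) + e_2·(-2) + e_3·(1) + e_4·(-1) = 0
L: e_1·(2) + e_2·(0) + e_3·(-1) + e_4·(0) = 0
T: e_1·(-1) + e_2·(2) + e_3·(-2) + e_4·(-2) = 0
Solving this homogeneous linear system for the smallest-integer solution (first nonzero entry positive) gives (2, 3, 4, -2).

(2, 3, 4, -2)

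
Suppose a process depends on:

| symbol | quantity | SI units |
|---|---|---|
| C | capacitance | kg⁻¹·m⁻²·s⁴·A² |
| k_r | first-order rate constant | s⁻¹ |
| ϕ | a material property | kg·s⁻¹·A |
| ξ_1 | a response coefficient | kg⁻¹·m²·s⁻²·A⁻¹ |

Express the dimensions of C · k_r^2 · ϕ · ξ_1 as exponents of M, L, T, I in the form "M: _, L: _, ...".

M: -1, L: 0, T: -1, I: 2

Collect each base-dimension exponent across the product:
  M: (-1) + 2·(0) + (1) + (-1) = -1
  L: (-2) + 2·(0) + (0) + (2) = 0
  T: (4) + 2·(-1) + (-1) + (-2) = -1
  I: (2) + 2·(0) + (1) + (-1) = 2
So the dimensions are [M⁻¹ T⁻¹ I²].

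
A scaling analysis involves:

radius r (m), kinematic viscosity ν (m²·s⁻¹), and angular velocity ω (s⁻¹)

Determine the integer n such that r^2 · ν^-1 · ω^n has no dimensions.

1

Balance the T exponent: (-1)·n from ω, plus 2·(0) − (-1) = 1 from the rest, must sum to zero.
−n + 1 = 0, so n = 1.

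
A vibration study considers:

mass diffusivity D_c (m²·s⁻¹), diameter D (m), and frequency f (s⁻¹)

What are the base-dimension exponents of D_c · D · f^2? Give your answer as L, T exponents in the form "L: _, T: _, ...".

L: 3, T: -3

Collect each base-dimension exponent across the product:
  L: (2) + (1) + 2·(0) = 3
  T: (-1) + (0) + 2·(-1) = -3
So the dimensions are [L³ T⁻³].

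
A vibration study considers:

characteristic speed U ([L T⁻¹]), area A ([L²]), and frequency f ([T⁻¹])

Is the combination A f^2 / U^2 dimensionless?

Sum the exponent of each base dimension across the product:
  L: −2·[U]_L + [A]_L + 2·[f]_L = −2·(1) + (2) + 2·(0) = 0
  T: −2·[U]_T + [A]_T + 2·[f]_T = −2·(-1) + (0) + 2·(-1) = 0
All base exponents vanish — dimensionless.

yes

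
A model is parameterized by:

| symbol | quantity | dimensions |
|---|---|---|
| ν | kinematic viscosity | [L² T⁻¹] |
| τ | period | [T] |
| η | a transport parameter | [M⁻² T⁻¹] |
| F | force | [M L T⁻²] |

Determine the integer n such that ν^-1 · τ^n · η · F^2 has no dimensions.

Balance the T exponent: (1)·n from τ, plus −(-1) + (-1) + 2·(-2) = -4 from the rest, must sum to zero.
n − 4 = 0, so n = 4.

4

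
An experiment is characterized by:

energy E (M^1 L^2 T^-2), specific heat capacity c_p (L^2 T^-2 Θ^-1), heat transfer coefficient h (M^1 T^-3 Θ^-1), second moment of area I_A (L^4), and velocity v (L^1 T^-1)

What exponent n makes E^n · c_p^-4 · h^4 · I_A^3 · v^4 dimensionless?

-4

Balance the M exponent: (1)·n from E, plus −4·(0) + 4·(1) + 3·(0) + 4·(0) = 4 from the rest, must sum to zero.
n + 4 = 0, so n = -4.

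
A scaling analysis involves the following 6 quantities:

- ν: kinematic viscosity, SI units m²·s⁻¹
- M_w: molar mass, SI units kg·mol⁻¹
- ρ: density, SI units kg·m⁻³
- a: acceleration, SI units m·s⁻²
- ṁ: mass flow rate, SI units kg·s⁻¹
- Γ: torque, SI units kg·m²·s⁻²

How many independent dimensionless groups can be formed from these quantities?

There are 6 variables and 4 base dimensions (M, L, T, N).
The dimension matrix has rank 4.
Independent dimensionless groups: 6 − 4 = 2.

2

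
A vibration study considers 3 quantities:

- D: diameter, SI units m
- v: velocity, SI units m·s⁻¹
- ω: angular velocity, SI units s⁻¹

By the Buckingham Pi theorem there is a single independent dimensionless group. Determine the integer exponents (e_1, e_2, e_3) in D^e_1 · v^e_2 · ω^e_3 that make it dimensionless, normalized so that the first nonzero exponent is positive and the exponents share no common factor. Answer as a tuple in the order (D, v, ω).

(1, -1, 1)

L: e_1·(1) + e_2·(1) + e_3·(0) = 0
T: e_1·(0) + e_2·(-1) + e_3·(-1) = 0
Solving this homogeneous linear system for the smallest-integer solution (first nonzero entry positive) gives (1, -1, 1).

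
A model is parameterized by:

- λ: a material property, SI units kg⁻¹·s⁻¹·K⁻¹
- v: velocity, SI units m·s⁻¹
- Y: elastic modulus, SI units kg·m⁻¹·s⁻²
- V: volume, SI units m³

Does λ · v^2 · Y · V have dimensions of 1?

Sum the exponent of each base dimension across the product:
  M: [λ]_M + 2·[v]_M + [Y]_M + [V]_M = (-1) + 2·(0) + (1) + (0) = 0
  L: [λ]_L + 2·[v]_L + [Y]_L + [V]_L = (0) + 2·(1) + (-1) + (3) = 4
  T: [λ]_T + 2·[v]_T + [Y]_T + [V]_T = (-1) + 2·(-1) + (-2) + (0) = -5
  Θ: [λ]_Θ + 2·[v]_Θ + [Y]_Θ + [V]_Θ = (-1) + 2·(0) + (0) + (0) = -1
Net dimensions [L⁴ T⁻⁵ Θ⁻¹] ≠ [1] — not dimensionless.

no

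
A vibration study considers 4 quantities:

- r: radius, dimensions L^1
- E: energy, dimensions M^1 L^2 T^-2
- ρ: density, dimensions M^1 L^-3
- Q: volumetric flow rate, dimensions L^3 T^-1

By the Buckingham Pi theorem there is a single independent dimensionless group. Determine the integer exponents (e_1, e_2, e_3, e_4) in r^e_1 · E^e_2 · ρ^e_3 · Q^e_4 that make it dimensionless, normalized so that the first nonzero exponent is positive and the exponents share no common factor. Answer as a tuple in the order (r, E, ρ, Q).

(1, 1, -1, -2)

M: e_1·(0) + e_2·(1) + e_3·(1) + e_4·(0) = 0
L: e_1·(1) + e_2·(2) + e_3·(-3) + e_4·(3) = 0
T: e_1·(0) + e_2·(-2) + e_3·(0) + e_4·(-1) = 0
Solving this homogeneous linear system for the smallest-integer solution (first nonzero entry positive) gives (1, 1, -1, -2).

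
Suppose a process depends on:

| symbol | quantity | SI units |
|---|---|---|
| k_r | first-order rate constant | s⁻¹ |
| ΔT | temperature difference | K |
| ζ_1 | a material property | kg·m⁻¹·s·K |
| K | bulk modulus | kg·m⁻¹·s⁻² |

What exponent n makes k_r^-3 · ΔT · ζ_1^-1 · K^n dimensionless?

Balance the M exponent: (1)·n from K, plus −3·(0) + (0) − (1) = -1 from the rest, must sum to zero.
n − 1 = 0, so n = 1.

1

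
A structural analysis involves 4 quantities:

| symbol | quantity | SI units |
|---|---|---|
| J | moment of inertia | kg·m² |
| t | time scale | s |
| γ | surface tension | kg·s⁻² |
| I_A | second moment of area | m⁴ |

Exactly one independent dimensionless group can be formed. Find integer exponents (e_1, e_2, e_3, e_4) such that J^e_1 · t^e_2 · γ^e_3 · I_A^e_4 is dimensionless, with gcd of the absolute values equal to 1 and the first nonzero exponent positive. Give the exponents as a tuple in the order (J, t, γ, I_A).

M: e_1·(1) + e_2·(0) + e_3·(1) + e_4·(0) = 0
L: e_1·(2) + e_2·(0) + e_3·(0) + e_4·(4) = 0
T: e_1·(0) + e_2·(1) + e_3·(-2) + e_4·(0) = 0
Solving this homogeneous linear system for the smallest-integer solution (first nonzero entry positive) gives (2, -4, -2, -1).

(2, -4, -2, -1)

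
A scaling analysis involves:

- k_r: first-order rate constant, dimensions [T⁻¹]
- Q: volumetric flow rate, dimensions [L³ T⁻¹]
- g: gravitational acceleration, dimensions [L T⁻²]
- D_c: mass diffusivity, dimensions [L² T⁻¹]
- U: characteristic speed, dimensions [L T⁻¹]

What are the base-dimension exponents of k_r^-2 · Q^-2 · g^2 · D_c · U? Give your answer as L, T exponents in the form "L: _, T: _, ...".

L: -1, T: -2

Collect each base-dimension exponent across the product:
  L: −2·(0) − 2·(3) + 2·(1) + (2) + (1) = -1
  T: −2·(-1) − 2·(-1) + 2·(-2) + (-1) + (-1) = -2
So the dimensions are [L⁻¹ T⁻²].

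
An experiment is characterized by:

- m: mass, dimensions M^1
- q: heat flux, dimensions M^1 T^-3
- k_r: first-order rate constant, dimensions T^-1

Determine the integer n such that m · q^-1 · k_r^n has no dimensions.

Balance the T exponent: (-1)·n from k_r, plus (0) − (-3) = 3 from the rest, must sum to zero.
−n + 3 = 0, so n = 3.

3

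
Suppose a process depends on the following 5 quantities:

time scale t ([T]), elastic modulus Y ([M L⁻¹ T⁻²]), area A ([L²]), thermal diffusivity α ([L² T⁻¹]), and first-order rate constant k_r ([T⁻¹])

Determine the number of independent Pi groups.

There are 5 variables and 3 base dimensions (M, L, T).
The dimension matrix has rank 3.
Independent dimensionless groups: 5 − 3 = 2.

2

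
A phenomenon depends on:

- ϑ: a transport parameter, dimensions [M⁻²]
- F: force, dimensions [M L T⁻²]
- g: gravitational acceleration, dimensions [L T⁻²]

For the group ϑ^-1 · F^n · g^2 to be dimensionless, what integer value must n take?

Balance the M exponent: (1)·n from F, plus −(-2) + 2·(0) = 2 from the rest, must sum to zero.
n + 2 = 0, so n = -2.

-2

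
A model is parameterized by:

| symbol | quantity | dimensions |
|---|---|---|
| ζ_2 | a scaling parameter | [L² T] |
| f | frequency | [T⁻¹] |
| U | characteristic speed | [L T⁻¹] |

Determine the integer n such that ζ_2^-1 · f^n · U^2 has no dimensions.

Balance the T exponent: (-1)·n from f, plus −(1) + 2·(-1) = -3 from the rest, must sum to zero.
−n − 3 = 0, so n = -3.

-3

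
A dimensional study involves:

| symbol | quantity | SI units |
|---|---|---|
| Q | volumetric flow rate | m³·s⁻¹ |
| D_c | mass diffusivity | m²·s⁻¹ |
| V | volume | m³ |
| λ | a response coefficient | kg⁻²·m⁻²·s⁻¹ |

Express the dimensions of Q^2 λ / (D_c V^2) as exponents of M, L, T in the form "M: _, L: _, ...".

Collect each base-dimension exponent across the product:
  M: 2·(0) − (0) − 2·(0) + (-2) = -2
  L: 2·(3) − (2) − 2·(3) + (-2) = -4
  T: 2·(-1) − (-1) − 2·(0) + (-1) = -2
So the dimensions are [M⁻² L⁻⁴ T⁻²].

M: -2, L: -4, T: -2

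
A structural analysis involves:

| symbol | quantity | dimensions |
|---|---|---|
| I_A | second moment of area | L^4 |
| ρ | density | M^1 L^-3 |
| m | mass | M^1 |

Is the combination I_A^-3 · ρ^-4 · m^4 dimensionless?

Sum the exponent of each base dimension across the product:
  M: −3·[I_A]_M − 4·[ρ]_M + 4·[m]_M = −3·(0) − 4·(1) + 4·(1) = 0
  L: −3·[I_A]_L − 4·[ρ]_L + 4·[m]_L = −3·(4) − 4·(-3) + 4·(0) = 0
  T: −3·[I_A]_T − 4·[ρ]_T + 4·[m]_T = −3·(0) − 4·(0) + 4·(0) = 0
  I: −3·[I_A]_I − 4·[ρ]_I + 4·[m]_I = −3·(0) − 4·(0) + 4·(0) = 0
All base exponents vanish — dimensionless.

yes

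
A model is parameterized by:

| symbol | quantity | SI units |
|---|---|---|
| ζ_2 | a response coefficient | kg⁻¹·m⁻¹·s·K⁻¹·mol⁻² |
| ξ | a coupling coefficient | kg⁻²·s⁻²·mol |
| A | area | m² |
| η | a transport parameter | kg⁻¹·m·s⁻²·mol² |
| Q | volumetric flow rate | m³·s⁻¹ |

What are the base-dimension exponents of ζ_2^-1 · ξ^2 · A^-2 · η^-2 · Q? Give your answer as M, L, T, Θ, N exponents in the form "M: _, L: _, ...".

Collect each base-dimension exponent across the product:
  M: −(-1) + 2·(-2) − 2·(0) − 2·(-1) + (0) = -1
  L: −(-1) + 2·(0) − 2·(2) − 2·(1) + (3) = -2
  T: −(1) + 2·(-2) − 2·(0) − 2·(-2) + (-1) = -2
  Θ: −(-1) + 2·(0) − 2·(0) − 2·(0) + (0) = 1
  N: −(-2) + 2·(1) − 2·(0) − 2·(2) + (0) = 0
So the dimensions are [M⁻¹ L⁻² T⁻² Θ].

M: -1, L: -2, T: -2, Θ: 1, N: 0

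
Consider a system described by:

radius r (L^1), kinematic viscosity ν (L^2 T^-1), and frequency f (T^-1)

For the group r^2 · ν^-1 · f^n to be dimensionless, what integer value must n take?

Balance the T exponent: (-1)·n from f, plus 2·(0) − (-1) = 1 from the rest, must sum to zero.
−n + 1 = 0, so n = 1.

1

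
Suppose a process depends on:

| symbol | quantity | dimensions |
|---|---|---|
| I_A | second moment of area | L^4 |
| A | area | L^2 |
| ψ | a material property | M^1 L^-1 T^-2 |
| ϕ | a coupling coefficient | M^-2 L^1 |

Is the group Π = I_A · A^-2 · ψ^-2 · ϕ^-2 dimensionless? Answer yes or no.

no

Sum the exponent of each base dimension across the product:
  M: [I_A]_M − 2·[A]_M − 2·[ψ]_M − 2·[ϕ]_M = (0) − 2·(0) − 2·(1) − 2·(-2) = 2
  L: [I_A]_L − 2·[A]_L − 2·[ψ]_L − 2·[ϕ]_L = (4) − 2·(2) − 2·(-1) − 2·(1) = 0
  T: [I_A]_T − 2·[A]_T − 2·[ψ]_T − 2·[ϕ]_T = (0) − 2·(0) − 2·(-2) − 2·(0) = 4
Net dimensions [M² T⁴] ≠ [1] — not dimensionless.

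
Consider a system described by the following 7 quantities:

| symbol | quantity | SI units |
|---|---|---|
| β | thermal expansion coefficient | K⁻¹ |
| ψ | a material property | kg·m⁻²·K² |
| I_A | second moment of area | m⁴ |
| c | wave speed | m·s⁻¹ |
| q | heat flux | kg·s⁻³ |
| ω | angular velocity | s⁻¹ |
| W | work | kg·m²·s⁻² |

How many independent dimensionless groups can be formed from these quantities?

3

There are 7 variables and 4 base dimensions (M, L, T, Θ).
The dimension matrix has rank 4.
Independent dimensionless groups: 7 − 4 = 3.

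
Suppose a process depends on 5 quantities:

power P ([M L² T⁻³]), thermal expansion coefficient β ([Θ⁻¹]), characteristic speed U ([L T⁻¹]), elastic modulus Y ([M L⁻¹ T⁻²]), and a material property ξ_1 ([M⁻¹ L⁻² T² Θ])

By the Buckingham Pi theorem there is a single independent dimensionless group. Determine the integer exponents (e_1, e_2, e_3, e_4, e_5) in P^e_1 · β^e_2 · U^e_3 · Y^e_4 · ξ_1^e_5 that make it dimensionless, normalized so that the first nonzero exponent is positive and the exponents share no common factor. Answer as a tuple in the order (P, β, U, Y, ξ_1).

M: e_1·(1) + e_2·(0) + e_3·(0) + e_4·(1) + e_5·(-1) = 0
L: e_1·(2) + e_2·(0) + e_3·(1) + e_4·(-1) + e_5·(-2) = 0
T: e_1·(-3) + e_2·(0) + e_3·(-1) + e_4·(-2) + e_5·(2) = 0
Θ: e_1·(0) + e_2·(-1) + e_3·(0) + e_4·(0) + e_5·(1) = 0
Solving this homogeneous linear system for the smallest-integer solution (first nonzero entry positive) gives (3, 2, -3, -1, 2).

(3, 2, -3, -1, 2)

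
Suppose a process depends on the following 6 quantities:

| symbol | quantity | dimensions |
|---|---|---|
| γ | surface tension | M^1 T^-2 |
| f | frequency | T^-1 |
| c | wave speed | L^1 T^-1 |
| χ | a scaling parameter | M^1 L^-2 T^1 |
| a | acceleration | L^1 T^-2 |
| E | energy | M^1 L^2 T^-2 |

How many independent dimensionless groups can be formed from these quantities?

3

There are 6 variables and 3 base dimensions (M, L, T).
The dimension matrix has rank 3.
Independent dimensionless groups: 6 − 3 = 3.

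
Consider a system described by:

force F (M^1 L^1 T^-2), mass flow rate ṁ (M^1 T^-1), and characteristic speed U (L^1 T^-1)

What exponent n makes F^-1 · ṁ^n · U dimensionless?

1

Balance the M exponent: (1)·n from ṁ, plus −(1) + (0) = -1 from the rest, must sum to zero.
n − 1 = 0, so n = 1.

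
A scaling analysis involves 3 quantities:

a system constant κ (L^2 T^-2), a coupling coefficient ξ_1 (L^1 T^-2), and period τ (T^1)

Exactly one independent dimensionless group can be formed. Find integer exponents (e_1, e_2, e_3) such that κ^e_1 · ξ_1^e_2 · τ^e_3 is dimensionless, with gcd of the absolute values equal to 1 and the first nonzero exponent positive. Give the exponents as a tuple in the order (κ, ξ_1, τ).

(1, -2, -2)

L: e_1·(2) + e_2·(1) + e_3·(0) = 0
T: e_1·(-2) + e_2·(-2) + e_3·(1) = 0
Solving this homogeneous linear system for the smallest-integer solution (first nonzero entry positive) gives (1, -2, -2).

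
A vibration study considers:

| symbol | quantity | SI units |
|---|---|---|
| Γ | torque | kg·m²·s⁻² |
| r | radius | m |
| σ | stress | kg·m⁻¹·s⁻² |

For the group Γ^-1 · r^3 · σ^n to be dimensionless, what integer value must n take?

Balance the M exponent: (1)·n from σ, plus −(1) + 3·(0) = -1 from the rest, must sum to zero.
n − 1 = 0, so n = 1.

1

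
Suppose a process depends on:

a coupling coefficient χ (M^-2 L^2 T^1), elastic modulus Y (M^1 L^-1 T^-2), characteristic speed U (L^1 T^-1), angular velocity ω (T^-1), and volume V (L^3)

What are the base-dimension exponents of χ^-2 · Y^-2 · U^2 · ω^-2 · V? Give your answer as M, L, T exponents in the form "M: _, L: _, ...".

M: 2, L: 3, T: 2

Collect each base-dimension exponent across the product:
  M: −2·(-2) − 2·(1) + 2·(0) − 2·(0) + (0) = 2
  L: −2·(2) − 2·(-1) + 2·(1) − 2·(0) + (3) = 3
  T: −2·(1) − 2·(-2) + 2·(-1) − 2·(-1) + (0) = 2
So the dimensions are [M² L³ T²].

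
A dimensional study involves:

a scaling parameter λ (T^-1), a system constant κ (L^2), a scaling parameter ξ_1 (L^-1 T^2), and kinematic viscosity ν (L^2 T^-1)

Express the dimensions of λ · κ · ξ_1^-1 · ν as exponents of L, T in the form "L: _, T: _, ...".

L: 5, T: -4

Collect each base-dimension exponent across the product:
  L: (0) + (2) − (-1) + (2) = 5
  T: (-1) + (0) − (2) + (-1) = -4
So the dimensions are [L⁵ T⁻⁴].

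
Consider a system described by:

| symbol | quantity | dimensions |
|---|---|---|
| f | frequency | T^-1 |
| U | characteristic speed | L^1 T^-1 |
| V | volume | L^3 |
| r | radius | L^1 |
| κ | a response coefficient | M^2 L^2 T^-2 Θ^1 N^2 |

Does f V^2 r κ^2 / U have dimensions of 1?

no

Sum the exponent of each base dimension across the product:
  M: [f]_M − [U]_M + 2·[V]_M + [r]_M + 2·[κ]_M = (0) − (0) + 2·(0) + (0) + 2·(2) = 4
  L: [f]_L − [U]_L + 2·[V]_L + [r]_L + 2·[κ]_L = (0) − (1) + 2·(3) + (1) + 2·(2) = 10
  T: [f]_T − [U]_T + 2·[V]_T + [r]_T + 2·[κ]_T = (-1) − (-1) + 2·(0) + (0) + 2·(-2) = -4
  Θ: [f]_Θ − [U]_Θ + 2·[V]_Θ + [r]_Θ + 2·[κ]_Θ = (0) − (0) + 2·(0) + (0) + 2·(1) = 2
  N: [f]_N − [U]_N + 2·[V]_N + [r]_N + 2·[κ]_N = (0) − (0) + 2·(0) + (0) + 2·(2) = 4
Net dimensions [M⁴ L¹⁰ T⁻⁴ Θ² N⁴] ≠ [1] — not dimensionless.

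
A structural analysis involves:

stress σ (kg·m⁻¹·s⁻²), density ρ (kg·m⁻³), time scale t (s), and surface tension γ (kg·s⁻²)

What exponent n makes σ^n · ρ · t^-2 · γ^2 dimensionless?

-3

Balance the M exponent: (1)·n from σ, plus (1) − 2·(0) + 2·(1) = 3 from the rest, must sum to zero.
n + 3 = 0, so n = -3.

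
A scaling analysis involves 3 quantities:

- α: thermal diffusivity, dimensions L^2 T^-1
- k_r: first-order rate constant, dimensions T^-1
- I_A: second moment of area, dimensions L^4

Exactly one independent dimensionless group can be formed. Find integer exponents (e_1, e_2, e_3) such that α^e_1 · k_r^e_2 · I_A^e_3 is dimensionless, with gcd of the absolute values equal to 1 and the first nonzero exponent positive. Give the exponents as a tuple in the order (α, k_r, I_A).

(2, -2, -1)

L: e_1·(2) + e_2·(0) + e_3·(4) = 0
T: e_1·(-1) + e_2·(-1) + e_3·(0) = 0
Solving this homogeneous linear system for the smallest-integer solution (first nonzero entry positive) gives (2, -2, -1).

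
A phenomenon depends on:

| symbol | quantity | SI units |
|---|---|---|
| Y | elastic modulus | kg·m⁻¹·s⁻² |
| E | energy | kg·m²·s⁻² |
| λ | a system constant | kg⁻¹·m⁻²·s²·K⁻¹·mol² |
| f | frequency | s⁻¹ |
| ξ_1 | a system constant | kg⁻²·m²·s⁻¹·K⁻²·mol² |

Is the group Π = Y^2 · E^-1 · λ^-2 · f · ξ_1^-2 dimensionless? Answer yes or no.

Sum the exponent of each base dimension across the product:
  M: 2·[Y]_M − [E]_M − 2·[λ]_M + [f]_M − 2·[ξ_1]_M = 2·(1) − (1) − 2·(-1) + (0) − 2·(-2) = 7
  L: 2·[Y]_L − [E]_L − 2·[λ]_L + [f]_L − 2·[ξ_1]_L = 2·(-1) − (2) − 2·(-2) + (0) − 2·(2) = -4
  T: 2·[Y]_T − [E]_T − 2·[λ]_T + [f]_T − 2·[ξ_1]_T = 2·(-2) − (-2) − 2·(2) + (-1) − 2·(-1) = -5
  Θ: 2·[Y]_Θ − [E]_Θ − 2·[λ]_Θ + [f]_Θ − 2·[ξ_1]_Θ = 2·(0) − (0) − 2·(-1) + (0) − 2·(-2) = 6
  N: 2·[Y]_N − [E]_N − 2·[λ]_N + [f]_N − 2·[ξ_1]_N = 2·(0) − (0) − 2·(2) + (0) − 2·(2) = -8
Net dimensions [M⁷ L⁻⁴ T⁻⁵ Θ⁶ N⁻⁸] ≠ [1] — not dimensionless.

no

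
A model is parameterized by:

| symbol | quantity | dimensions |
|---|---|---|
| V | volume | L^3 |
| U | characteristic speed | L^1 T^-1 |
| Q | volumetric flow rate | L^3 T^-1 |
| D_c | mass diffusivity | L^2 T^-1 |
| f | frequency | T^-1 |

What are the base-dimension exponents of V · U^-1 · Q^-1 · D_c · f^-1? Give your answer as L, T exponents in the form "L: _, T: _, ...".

L: 1, T: 2

Collect each base-dimension exponent across the product:
  L: (3) − (1) − (3) + (2) − (0) = 1
  T: (0) − (-1) − (-1) + (-1) − (-1) = 2
So the dimensions are [L T²].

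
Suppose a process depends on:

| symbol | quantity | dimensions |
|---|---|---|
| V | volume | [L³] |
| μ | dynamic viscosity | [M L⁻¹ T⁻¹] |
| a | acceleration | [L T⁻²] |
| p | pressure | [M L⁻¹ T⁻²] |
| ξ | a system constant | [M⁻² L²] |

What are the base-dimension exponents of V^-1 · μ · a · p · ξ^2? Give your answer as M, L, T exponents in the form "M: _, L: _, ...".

Collect each base-dimension exponent across the product:
  M: −(0) + (1) + (0) + (1) + 2·(-2) = -2
  L: −(3) + (-1) + (1) + (-1) + 2·(2) = 0
  T: −(0) + (-1) + (-2) + (-2) + 2·(0) = -5
So the dimensions are [M⁻² T⁻⁵].

M: -2, L: 0, T: -5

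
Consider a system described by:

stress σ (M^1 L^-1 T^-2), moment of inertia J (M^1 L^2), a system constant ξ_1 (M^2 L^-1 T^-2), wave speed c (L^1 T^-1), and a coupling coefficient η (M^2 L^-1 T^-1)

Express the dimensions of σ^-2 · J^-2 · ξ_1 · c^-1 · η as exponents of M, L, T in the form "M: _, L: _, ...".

Collect each base-dimension exponent across the product:
  M: −2·(1) − 2·(1) + (2) − (0) + (2) = 0
  L: −2·(-1) − 2·(2) + (-1) − (1) + (-1) = -5
  T: −2·(-2) − 2·(0) + (-2) − (-1) + (-1) = 2
So the dimensions are [L⁻⁵ T²].

M: 0, L: -5, T: 2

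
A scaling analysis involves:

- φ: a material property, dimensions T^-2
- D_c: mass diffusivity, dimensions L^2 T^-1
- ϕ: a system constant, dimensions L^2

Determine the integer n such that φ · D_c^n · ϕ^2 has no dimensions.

-2

Balance the L exponent: (2)·n from D_c, plus (0) + 2·(2) = 4 from the rest, must sum to zero.
2n + 4 = 0, so n = -2.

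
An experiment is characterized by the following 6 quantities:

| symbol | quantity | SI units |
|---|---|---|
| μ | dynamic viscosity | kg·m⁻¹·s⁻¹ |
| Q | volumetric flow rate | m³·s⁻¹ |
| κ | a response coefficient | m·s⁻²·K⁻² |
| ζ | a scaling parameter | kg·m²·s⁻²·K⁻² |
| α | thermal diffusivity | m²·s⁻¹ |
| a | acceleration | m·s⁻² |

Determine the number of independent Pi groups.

2

There are 6 variables and 4 base dimensions (M, L, T, Θ).
The dimension matrix has rank 4.
Independent dimensionless groups: 6 − 4 = 2.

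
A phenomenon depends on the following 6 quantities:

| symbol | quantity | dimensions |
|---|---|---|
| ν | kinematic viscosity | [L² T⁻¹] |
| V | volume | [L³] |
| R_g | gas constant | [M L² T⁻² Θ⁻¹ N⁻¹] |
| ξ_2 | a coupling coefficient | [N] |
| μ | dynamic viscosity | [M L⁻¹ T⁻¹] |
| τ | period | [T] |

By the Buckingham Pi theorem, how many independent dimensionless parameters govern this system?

There are 6 variables and 5 base dimensions (M, L, T, Θ, N).
The dimension matrix has rank 5.
Independent dimensionless groups: 6 − 5 = 1.

1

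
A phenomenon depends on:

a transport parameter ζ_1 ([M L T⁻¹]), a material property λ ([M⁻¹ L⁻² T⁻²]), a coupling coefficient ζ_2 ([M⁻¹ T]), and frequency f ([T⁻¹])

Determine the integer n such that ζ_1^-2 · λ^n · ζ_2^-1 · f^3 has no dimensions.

Balance the M exponent: (-1)·n from λ, plus −2·(1) − (-1) + 3·(0) = -1 from the rest, must sum to zero.
−n − 1 = 0, so n = -1.

-1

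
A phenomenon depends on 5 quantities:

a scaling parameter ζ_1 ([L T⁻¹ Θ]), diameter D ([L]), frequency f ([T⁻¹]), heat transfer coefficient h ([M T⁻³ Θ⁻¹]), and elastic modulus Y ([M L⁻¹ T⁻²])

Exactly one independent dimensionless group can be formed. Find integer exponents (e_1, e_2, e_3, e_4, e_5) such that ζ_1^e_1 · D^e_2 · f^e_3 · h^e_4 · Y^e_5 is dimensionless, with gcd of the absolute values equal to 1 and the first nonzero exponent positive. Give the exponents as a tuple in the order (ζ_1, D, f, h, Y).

M: e_1·(0) + e_2·(0) + e_3·(0) + e_4·(1) + e_5·(1) = 0
L: e_1·(1) + e_2·(1) + e_3·(0) + e_4·(0) + e_5·(-1) = 0
T: e_1·(-1) + e_2·(0) + e_3·(-1) + e_4·(-3) + e_5·(-2) = 0
Θ: e_1·(1) + e_2·(0) + e_3·(0) + e_4·(-1) + e_5·(0) = 0
Solving this homogeneous linear system for the smallest-integer solution (first nonzero entry positive) gives (1, -2, -2, 1, -1).

(1, -2, -2, 1, -1)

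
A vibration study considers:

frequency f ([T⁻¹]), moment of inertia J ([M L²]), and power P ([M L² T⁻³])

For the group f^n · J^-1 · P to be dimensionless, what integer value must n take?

Balance the T exponent: (-1)·n from f, plus −(0) + (-3) = -3 from the rest, must sum to zero.
−n − 3 = 0, so n = -3.

-3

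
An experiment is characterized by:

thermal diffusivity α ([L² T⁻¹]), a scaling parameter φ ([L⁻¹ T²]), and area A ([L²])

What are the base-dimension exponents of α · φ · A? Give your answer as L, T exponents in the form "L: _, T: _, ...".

Collect each base-dimension exponent across the product:
  L: (2) + (-1) + (2) = 3
  T: (-1) + (2) + (0) = 1
So the dimensions are [L³ T].

L: 3, T: 1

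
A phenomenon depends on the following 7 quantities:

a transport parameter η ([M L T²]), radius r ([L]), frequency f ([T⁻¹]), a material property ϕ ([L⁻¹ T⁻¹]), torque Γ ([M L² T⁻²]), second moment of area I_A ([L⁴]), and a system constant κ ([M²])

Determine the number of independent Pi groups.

There are 7 variables and 3 base dimensions (M, L, T).
The dimension matrix has rank 3.
Independent dimensionless groups: 7 − 3 = 4.

4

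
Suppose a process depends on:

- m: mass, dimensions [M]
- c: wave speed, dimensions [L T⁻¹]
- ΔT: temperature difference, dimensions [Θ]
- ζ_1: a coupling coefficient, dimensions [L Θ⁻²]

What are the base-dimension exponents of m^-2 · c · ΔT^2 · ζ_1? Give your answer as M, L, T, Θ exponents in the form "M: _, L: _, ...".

Collect each base-dimension exponent across the product:
  M: −2·(1) + (0) + 2·(0) + (0) = -2
  L: −2·(0) + (1) + 2·(0) + (1) = 2
  T: −2·(0) + (-1) + 2·(0) + (0) = -1
  Θ: −2·(0) + (0) + 2·(1) + (-2) = 0
So the dimensions are [M⁻² L² T⁻¹].

M: -2, L: 2, T: -1, Θ: 0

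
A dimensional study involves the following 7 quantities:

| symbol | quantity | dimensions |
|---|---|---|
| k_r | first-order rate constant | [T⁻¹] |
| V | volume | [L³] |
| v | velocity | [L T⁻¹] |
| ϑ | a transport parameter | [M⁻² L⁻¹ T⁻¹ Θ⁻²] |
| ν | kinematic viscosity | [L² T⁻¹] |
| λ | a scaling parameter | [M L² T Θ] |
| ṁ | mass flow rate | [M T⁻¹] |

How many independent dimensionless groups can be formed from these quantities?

3

There are 7 variables and 4 base dimensions (M, L, T, Θ).
The dimension matrix has rank 4.
Independent dimensionless groups: 7 − 4 = 3.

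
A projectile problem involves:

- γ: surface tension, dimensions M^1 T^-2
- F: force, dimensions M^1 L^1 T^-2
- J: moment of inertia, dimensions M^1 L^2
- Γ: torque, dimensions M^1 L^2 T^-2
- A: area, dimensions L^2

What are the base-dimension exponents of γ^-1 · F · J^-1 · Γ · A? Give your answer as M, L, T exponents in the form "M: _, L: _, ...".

M: 0, L: 3, T: -2

Collect each base-dimension exponent across the product:
  M: −(1) + (1) − (1) + (1) + (0) = 0
  L: −(0) + (1) − (2) + (2) + (2) = 3
  T: −(-2) + (-2) − (0) + (-2) + (0) = -2
So the dimensions are [L³ T⁻²].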